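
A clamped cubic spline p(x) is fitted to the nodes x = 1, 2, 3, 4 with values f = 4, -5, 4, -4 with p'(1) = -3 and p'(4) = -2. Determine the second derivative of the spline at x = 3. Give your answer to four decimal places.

Write σ_i for p''(x_i). With h_i = 1, 1, 1 and divided differences Δ_i = -9, 9, -8, the continuity of p' gives the tridiagonal system
  1·σ_0 + 4·σ_1 + 1·σ_2 = 6(Δ_1 - Δ_0) = 108
  1·σ_1 + 4·σ_2 + 1·σ_3 = 6(Δ_2 - Δ_1) = -102
Clamped end conditions give two more equations: 2h_0·σ_0 + h_0·σ_1 = 6(Δ_0 - p'(1)) = -36 and h_2·σ_2 + 2h_2·σ_3 = 6(p'(4) - Δ_2) = 36.
Hence σ_0 = -644/15, σ_1 = 748/15, σ_2 = -728/15, σ_3 = 634/15.

-48.5333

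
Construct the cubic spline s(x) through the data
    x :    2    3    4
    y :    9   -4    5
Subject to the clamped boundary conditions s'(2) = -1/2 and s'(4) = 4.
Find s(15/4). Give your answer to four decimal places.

2.8496

With m_i denoting the second derivative at x_i, h_i = 1, 1, and Δ_i = (y_(i+1) − y_i)/h_i = -13, 9:
  1·m_0 + 4·m_1 + 1·m_2 = 6(Δ_1 - Δ_0) = 132
Clamped end conditions give two more equations: 2h_0·m_0 + h_0·m_1 = 6(Δ_0 - s'(2)) = -75 and h_1·m_1 + 2h_1·m_2 = 6(s'(4) - Δ_1) = -30.
Hence m_0 = -273/4, m_1 = 123/2, m_2 = -183/4.
On [3, 4], s(x) = -4 - 31/8·(x - 3) + 123/4·(x - 3)² - 143/8·(x - 3)³.
With (x - 3) = 3/4: s(15/4) = 1459/512.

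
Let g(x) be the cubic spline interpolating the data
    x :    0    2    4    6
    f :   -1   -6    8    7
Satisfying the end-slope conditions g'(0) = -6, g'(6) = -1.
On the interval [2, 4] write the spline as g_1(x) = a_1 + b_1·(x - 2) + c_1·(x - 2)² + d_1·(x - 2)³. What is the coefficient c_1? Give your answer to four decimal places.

4.5833

Put M_i = g'' at the i-th knot. Here h = (2, 2, 2) and Δ = (-5/2, 7, -1/2), so the interior equations h_(i-1)·M_(i-1) + 2(h_(i-1)+h_i)·M_i + h_i·M_(i+1) = 6(Δ_i − Δ_(i-1)) read
  2·M_0 + 8·M_1 + 2·M_2 = 6(Δ_1 - Δ_0) = 57
  2·M_1 + 8·M_2 + 2·M_3 = 6(Δ_2 - Δ_1) = -45
Clamped end conditions give two more equations: 2h_0·M_0 + h_0·M_1 = 6(Δ_0 - g'(0)) = 21 and h_2·M_2 + 2h_2·M_3 = 6(g'(6) - Δ_2) = -3.
Hence M_0 = 2/3, M_1 = 55/6, M_2 = -53/6, M_3 = 11/3.
On [2, 4], with g_1(x) = a_1 + b_1·(x - 2) + c_1·(x - 2)² + d_1·(x - 2)³: c_1 = M_1/2 = 55/12, d_1 = (M_2 - M_1)/(6h_1) = -3/2, b_1 = Δ_1 - h_1(2M_1 + M_2)/6 = 23/6.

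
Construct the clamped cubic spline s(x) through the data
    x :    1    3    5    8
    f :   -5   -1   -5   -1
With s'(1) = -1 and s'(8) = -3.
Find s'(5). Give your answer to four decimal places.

Write σ_i for s''(x_i). With h_i = 2, 2, 3 and divided differences Δ_i = 2, -2, 4/3, the continuity of s' gives the tridiagonal system
  2·σ_0 + 8·σ_1 + 2·σ_2 = 6(Δ_1 - Δ_0) = -24
  2·σ_1 + 10·σ_2 + 3·σ_3 = 6(Δ_2 - Δ_1) = 20
Clamped end conditions give two more equations: 2h_0·σ_0 + h_0·σ_1 = 6(Δ_0 - s'(1)) = 18 and h_2·σ_2 + 2h_2·σ_3 = 6(s'(8) - Δ_2) = -26.
Forward elimination and back-substitution give σ_0 = 282/37, σ_1 = -231/37, σ_2 = 198/37, σ_3 = -778/111.
On [5, 8], s'(x) = b_2 + 2c_2·(x - 5) + 3d_2·(x - 5)² with b_2 = Δ_2 - h_2(2σ_2 + σ_3)/6 = -19/37, c_2 = σ_2/2 = 99/37, d_2 = (σ_3 - σ_2)/(6h_2) = -686/999. So s'(5) = -19/37.

-0.5135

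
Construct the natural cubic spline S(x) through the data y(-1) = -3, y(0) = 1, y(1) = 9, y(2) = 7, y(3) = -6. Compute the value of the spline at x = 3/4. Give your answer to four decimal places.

Let M_i = S''(x_i). Step sizes h_i = 1, 1, 1, 1; slopes of the chords Δ_i = (y_(i+1) - y_i)/h_i = 4, 8, -2, -13.
  1·M_0 + 4·M_1 + 1·M_2 = 6(Δ_1 - Δ_0) = 24
  1·M_1 + 4·M_2 + 1·M_3 = 6(Δ_2 - Δ_1) = -60
  1·M_2 + 4·M_3 + 1·M_4 = 6(Δ_3 - Δ_2) = -66
Natural end conditions: M_0 = M_4 = 0.
Solving the tridiagonal system: M_0 = 0, M_1 = 267/28, M_2 = -99/7, M_3 = -363/28, M_4 = 0.
On [0, 1], S(x) = 1 + 201/28·x + 267/56·x² - 221/56·x³.
With x = 3/4: S(3/4) = 26525/3584.

7.4009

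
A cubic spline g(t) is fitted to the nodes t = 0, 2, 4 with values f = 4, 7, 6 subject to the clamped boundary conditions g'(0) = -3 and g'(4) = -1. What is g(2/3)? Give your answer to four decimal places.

With M_i denoting the second derivative at x_i, h_i = 2, 2, and Δ_i = (y_(i+1) − y_i)/h_i = 3/2, -1/2:
  2·M_0 + 8·M_1 + 2·M_2 = 6(Δ_1 - Δ_0) = -12
Clamped end conditions give two more equations: 2h_0·M_0 + h_0·M_1 = 6(Δ_0 - g'(0)) = 27 and h_1·M_1 + 2h_1·M_2 = 6(g'(4) - Δ_1) = -3.
Forward elimination and back-substitution give M_0 = 35/4, M_1 = -4, M_2 = 5/4.
On [0, 2], g(t) = 4 - 3·t + 35/8·t² - 17/16·t³.
With t = 2/3: g(2/3) = 98/27.

3.6296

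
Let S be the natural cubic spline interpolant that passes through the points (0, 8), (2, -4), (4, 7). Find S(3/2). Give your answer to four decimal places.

-2.8867

With M_i denoting the second derivative at x_i, h_i = 2, 2, and Δ_i = (y_(i+1) − y_i)/h_i = -6, 11/2:
  2·M_0 + 8·M_1 + 2·M_2 = 6(Δ_1 - Δ_0) = 69
Natural end conditions: M_0 = M_2 = 0.
Hence M_0 = 0, M_1 = 69/8, M_2 = 0.
On [0, 2], S(t) = 8 - 71/8·t + 0·t² + 23/32·t³.
With t = 3/2: S(3/2) = -739/256.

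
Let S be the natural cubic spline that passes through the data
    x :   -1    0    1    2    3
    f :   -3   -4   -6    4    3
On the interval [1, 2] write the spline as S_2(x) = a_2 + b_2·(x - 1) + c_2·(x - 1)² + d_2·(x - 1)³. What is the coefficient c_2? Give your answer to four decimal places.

12.8571

Let M_i = S''(x_i). Step sizes h_i = 1, 1, 1, 1; slopes of the chords Δ_i = (y_(i+1) - y_i)/h_i = -1, -2, 10, -1.
  1·M_0 + 4·M_1 + 1·M_2 = 6(Δ_1 - Δ_0) = -6
  1·M_1 + 4·M_2 + 1·M_3 = 6(Δ_2 - Δ_1) = 72
  1·M_2 + 4·M_3 + 1·M_4 = 6(Δ_3 - Δ_2) = -66
Natural end conditions: M_0 = M_4 = 0.
Hence M_0 = 0, M_1 = -111/14, M_2 = 180/7, M_3 = -321/14, M_4 = 0.
On [1, 2], with S_2(x) = a_2 + b_2·(x - 1) + c_2·(x - 1)² + d_2·(x - 1)³: c_2 = M_2/2 = 90/7, d_2 = (M_3 - M_2)/(6h_2) = -227/28, b_2 = Δ_2 - h_2(2M_2 + M_3)/6 = 21/4.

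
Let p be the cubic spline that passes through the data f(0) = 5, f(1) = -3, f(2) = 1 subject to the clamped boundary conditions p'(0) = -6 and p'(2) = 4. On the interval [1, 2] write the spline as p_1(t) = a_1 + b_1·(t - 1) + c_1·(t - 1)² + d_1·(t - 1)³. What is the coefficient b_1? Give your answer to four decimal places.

-2.5000

Write m_i for p''(x_i). With h_i = 1, 1 and divided differences Δ_i = -8, 4, the continuity of p' gives the tridiagonal system
  1·m_0 + 4·m_1 + 1·m_2 = 6(Δ_1 - Δ_0) = 72
Clamped end conditions give two more equations: 2h_0·m_0 + h_0·m_1 = 6(Δ_0 - p'(0)) = -12 and h_1·m_1 + 2h_1·m_2 = 6(p'(2) - Δ_1) = 0.
Hence m_0 = -19, m_1 = 26, m_2 = -13.
On [1, 2], with p_1(t) = a_1 + b_1·(t - 1) + c_1·(t - 1)² + d_1·(t - 1)³: c_1 = m_1/2 = 13, d_1 = (m_2 - m_1)/(6h_1) = -13/2, b_1 = Δ_1 - h_1(2m_1 + m_2)/6 = -5/2.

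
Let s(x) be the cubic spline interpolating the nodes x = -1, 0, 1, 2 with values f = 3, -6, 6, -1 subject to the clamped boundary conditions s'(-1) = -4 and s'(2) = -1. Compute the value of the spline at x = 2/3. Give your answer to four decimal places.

2.5630

With m_i denoting the second derivative at x_i, h_i = 1, 1, 1, and Δ_i = (y_(i+1) − y_i)/h_i = -9, 12, -7:
  1·m_0 + 4·m_1 + 1·m_2 = 6(Δ_1 - Δ_0) = 126
  1·m_1 + 4·m_2 + 1·m_3 = 6(Δ_2 - Δ_1) = -114
Clamped end conditions give two more equations: 2h_0·m_0 + h_0·m_1 = 6(Δ_0 - s'(-1)) = -30 and h_2·m_2 + 2h_2·m_3 = 6(s'(2) - Δ_2) = 36.
Solving: m_0 = -214/5, m_1 = 278/5, m_2 = -268/5, m_3 = 224/5.
On [0, 1], s(x) = -6 + 12/5·x + 139/5·x² - 91/5·x³.
With x = 2/3: s(2/3) = 346/135.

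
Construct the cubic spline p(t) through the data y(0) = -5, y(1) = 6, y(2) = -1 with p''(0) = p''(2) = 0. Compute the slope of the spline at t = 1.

2

With m_i denoting the second derivative at x_i, h_i = 1, 1, and Δ_i = (y_(i+1) − y_i)/h_i = 11, -7:
  1·m_0 + 4·m_1 + 1·m_2 = 6(Δ_1 - Δ_0) = -108
Natural end conditions: m_0 = m_2 = 0.
Solving: m_0 = 0, m_1 = -27, m_2 = 0.
On [1, 2], p'(t) = b_1 + 2c_1·(t - 1) + 3d_1·(t - 1)² with b_1 = Δ_1 - h_1(2m_1 + m_2)/6 = 2, c_1 = m_1/2 = -27/2, d_1 = (m_2 - m_1)/(6h_1) = 9/2. So p'(1) = 2.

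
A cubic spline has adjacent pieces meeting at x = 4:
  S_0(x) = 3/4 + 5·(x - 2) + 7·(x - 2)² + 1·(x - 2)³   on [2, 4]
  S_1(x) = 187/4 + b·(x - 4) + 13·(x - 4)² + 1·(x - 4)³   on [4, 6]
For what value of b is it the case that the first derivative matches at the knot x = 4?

S_0'(x) = 5 + 14·(x - 2) + 3·(x - 2)², so S_0'(4) = 45. On the right, S_1'(4) = b, so b = 45.

45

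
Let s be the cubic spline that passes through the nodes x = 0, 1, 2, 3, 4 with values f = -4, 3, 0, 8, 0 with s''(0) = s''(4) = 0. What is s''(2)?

Write M_i for s''(x_i). With h_i = 1, 1, 1, 1 and divided differences Δ_i = 7, -3, 8, -8, the continuity of s' gives the tridiagonal system
  1·M_0 + 4·M_1 + 1·M_2 = 6(Δ_1 - Δ_0) = -60
  1·M_1 + 4·M_2 + 1·M_3 = 6(Δ_2 - Δ_1) = 66
  1·M_2 + 4·M_3 + 1·M_4 = 6(Δ_3 - Δ_2) = -96
Natural end conditions: M_0 = M_4 = 0.
Forward elimination and back-substitution give M_0 = 0, M_1 = -45/2, M_2 = 30, M_3 = -63/2, M_4 = 0.

30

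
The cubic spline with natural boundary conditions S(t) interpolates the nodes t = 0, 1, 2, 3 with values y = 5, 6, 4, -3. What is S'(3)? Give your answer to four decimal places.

Let M_i = S''(x_i). Step sizes h_i = 1, 1, 1; slopes of the chords Δ_i = (y_(i+1) - y_i)/h_i = 1, -2, -7.
  1·M_0 + 4·M_1 + 1·M_2 = 6(Δ_1 - Δ_0) = -18
  1·M_1 + 4·M_2 + 1·M_3 = 6(Δ_2 - Δ_1) = -30
Natural end conditions: M_0 = M_3 = 0.
Solving: M_0 = 0, M_1 = -14/5, M_2 = -34/5, M_3 = 0.
On [2, 3], S'(t) = b_2 + 2c_2·(t - 2) + 3d_2·(t - 2)² with b_2 = Δ_2 - h_2(2M_2 + M_3)/6 = -71/15, c_2 = M_2/2 = -17/5, d_2 = (M_3 - M_2)/(6h_2) = 17/15. So S'(3) = -122/15.

-8.1333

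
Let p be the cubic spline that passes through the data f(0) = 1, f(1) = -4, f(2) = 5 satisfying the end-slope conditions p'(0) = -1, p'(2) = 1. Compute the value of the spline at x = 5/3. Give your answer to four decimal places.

2.7407

Let M_i = p''(x_i). Step sizes h_i = 1, 1; slopes of the chords Δ_i = (y_(i+1) - y_i)/h_i = -5, 9.
  1·M_0 + 4·M_1 + 1·M_2 = 6(Δ_1 - Δ_0) = 84
Clamped end conditions give two more equations: 2h_0·M_0 + h_0·M_1 = 6(Δ_0 - p'(0)) = -24 and h_1·M_1 + 2h_1·M_2 = 6(p'(2) - Δ_1) = -48.
Solving: M_0 = -32, M_1 = 40, M_2 = -44.
On [1, 2], p(x) = -4 + 3·(x - 1) + 20·(x - 1)² - 14·(x - 1)³.
With (x - 1) = 2/3: p(5/3) = 74/27.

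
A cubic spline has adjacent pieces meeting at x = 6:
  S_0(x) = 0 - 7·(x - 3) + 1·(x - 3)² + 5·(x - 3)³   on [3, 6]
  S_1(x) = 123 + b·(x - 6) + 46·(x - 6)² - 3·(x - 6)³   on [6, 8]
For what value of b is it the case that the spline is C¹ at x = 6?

S_0'(x) = -7 + 2·(x - 3) + 15·(x - 3)², so S_0'(6) = 134. On the right, S_1'(6) = b, so b = 134.

134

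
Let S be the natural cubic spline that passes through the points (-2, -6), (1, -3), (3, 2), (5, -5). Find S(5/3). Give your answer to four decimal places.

-0.8187

Let M_i = S''(x_i). Step sizes h_i = 3, 2, 2; slopes of the chords Δ_i = (y_(i+1) - y_i)/h_i = 1, 5/2, -7/2.
  3·M_0 + 10·M_1 + 2·M_2 = 6(Δ_1 - Δ_0) = 9
  2·M_1 + 8·M_2 + 2·M_3 = 6(Δ_2 - Δ_1) = -36
Natural end conditions: M_0 = M_3 = 0.
Hence M_0 = 0, M_1 = 36/19, M_2 = -189/38, M_3 = 0.
On [1, 3], S(x) = -3 + 55/19·(x - 1) + 18/19·(x - 1)² - 87/152·(x - 1)³.
With (x - 1) = 2/3: S(5/3) = -140/171.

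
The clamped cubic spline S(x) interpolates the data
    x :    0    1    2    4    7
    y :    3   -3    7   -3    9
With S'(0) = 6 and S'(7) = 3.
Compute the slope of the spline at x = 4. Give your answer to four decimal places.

Put M_i = S'' at the i-th knot. Here h = (1, 1, 2, 3) and Δ = (-6, 10, -5, 4), so the interior equations h_(i-1)·M_(i-1) + 2(h_(i-1)+h_i)·M_i + h_i·M_(i+1) = 6(Δ_i − Δ_(i-1)) read
  1·M_0 + 4·M_1 + 1·M_2 = 6(Δ_1 - Δ_0) = 96
  1·M_1 + 6·M_2 + 2·M_3 = 6(Δ_2 - Δ_1) = -90
  2·M_2 + 10·M_3 + 3·M_4 = 6(Δ_3 - Δ_2) = 54
Clamped end conditions give two more equations: 2h_0·M_0 + h_0·M_1 = 6(Δ_0 - S'(0)) = -72 and h_3·M_3 + 2h_3·M_4 = 6(S'(7) - Δ_3) = -6.
Solving the tridiagonal system: M_0 = -6105/104, M_1 = 2361/52, M_2 = -2799/104, M_3 = 339/26, M_4 = -391/52.
On [4, 7], S'(x) = b_3 + 2c_3·(x - 4) + 3d_3·(x - 4)² with b_3 = Δ_3 - h_3(2M_3 + M_4)/6 = -549/104, c_3 = M_3/2 = 339/52, d_3 = (M_4 - M_3)/(6h_3) = -1069/936. So S'(4) = -549/104.

-5.2788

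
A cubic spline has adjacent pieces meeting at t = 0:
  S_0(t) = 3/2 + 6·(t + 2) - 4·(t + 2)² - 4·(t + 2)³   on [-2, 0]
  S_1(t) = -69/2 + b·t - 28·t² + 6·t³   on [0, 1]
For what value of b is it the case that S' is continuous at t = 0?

S_0'(t) = 6 - 8·(t + 2) - 12·(t + 2)², so S_0'(0) = -58. On the right, S_1'(0) = b, so b = -58.

-58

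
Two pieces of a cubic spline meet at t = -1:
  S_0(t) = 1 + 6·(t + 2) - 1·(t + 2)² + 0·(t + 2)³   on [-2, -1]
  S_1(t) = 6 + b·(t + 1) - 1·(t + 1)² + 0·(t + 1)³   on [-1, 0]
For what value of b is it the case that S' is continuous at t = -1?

S_0'(t) = 6 - 2·(t + 2) + 0·(t + 2)², so S_0'(-1) = 4. On the right, S_1'(-1) = b, so b = 4.

4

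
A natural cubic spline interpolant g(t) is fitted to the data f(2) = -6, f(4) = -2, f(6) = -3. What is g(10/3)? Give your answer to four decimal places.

-2.8704

With σ_i denoting the second derivative at x_i, h_i = 2, 2, and Δ_i = (y_(i+1) − y_i)/h_i = 2, -1/2:
  2·σ_0 + 8·σ_1 + 2·σ_2 = 6(Δ_1 - Δ_0) = -15
Natural end conditions: σ_0 = σ_2 = 0.
Hence σ_0 = 0, σ_1 = -15/8, σ_2 = 0.
On [2, 4], g(t) = -6 + 21/8·(t - 2) + 0·(t - 2)² - 5/32·(t - 2)³.
With (t - 2) = 4/3: g(10/3) = -155/54.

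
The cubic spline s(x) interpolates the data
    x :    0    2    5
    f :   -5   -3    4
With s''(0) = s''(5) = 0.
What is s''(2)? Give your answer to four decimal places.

0.8000

With m_i denoting the second derivative at x_i, h_i = 2, 3, and Δ_i = (y_(i+1) − y_i)/h_i = 1, 7/3:
  2·m_0 + 10·m_1 + 3·m_2 = 6(Δ_1 - Δ_0) = 8
Natural end conditions: m_0 = m_2 = 0.
Hence m_0 = 0, m_1 = 4/5, m_2 = 0.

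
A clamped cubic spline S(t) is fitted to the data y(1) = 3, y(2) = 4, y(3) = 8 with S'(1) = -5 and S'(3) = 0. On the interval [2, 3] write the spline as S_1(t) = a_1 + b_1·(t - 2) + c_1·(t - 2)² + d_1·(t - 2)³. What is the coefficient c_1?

2

With M_i denoting the second derivative at x_i, h_i = 1, 1, and Δ_i = (y_(i+1) − y_i)/h_i = 1, 4:
  1·M_0 + 4·M_1 + 1·M_2 = 6(Δ_1 - Δ_0) = 18
Clamped end conditions give two more equations: 2h_0·M_0 + h_0·M_1 = 6(Δ_0 - S'(1)) = 36 and h_1·M_1 + 2h_1·M_2 = 6(S'(3) - Δ_1) = -24.
Forward elimination and back-substitution give M_0 = 16, M_1 = 4, M_2 = -14.
On [2, 3], with S_1(t) = a_1 + b_1·(t - 2) + c_1·(t - 2)² + d_1·(t - 2)³: c_1 = M_1/2 = 2, d_1 = (M_2 - M_1)/(6h_1) = -3, b_1 = Δ_1 - h_1(2M_1 + M_2)/6 = 5.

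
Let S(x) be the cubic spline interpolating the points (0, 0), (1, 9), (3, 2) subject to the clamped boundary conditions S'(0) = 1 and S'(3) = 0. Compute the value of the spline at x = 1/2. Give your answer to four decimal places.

Write σ_i for S''(x_i). With h_i = 1, 2 and divided differences Δ_i = 9, -7/2, the continuity of S' gives the tridiagonal system
  1·σ_0 + 6·σ_1 + 2·σ_2 = 6(Δ_1 - Δ_0) = -75
Clamped end conditions give two more equations: 2h_0·σ_0 + h_0·σ_1 = 6(Δ_0 - S'(0)) = 48 and h_1·σ_1 + 2h_1·σ_2 = 6(S'(3) - Δ_1) = 21.
Solving the tridiagonal system: σ_0 = 217/6, σ_1 = -73/3, σ_2 = 209/12.
On [0, 1], S(x) = 0 + 1·x + 217/12·x² - 121/12·x³.
With x = 1/2: S(1/2) = 361/96.

3.7604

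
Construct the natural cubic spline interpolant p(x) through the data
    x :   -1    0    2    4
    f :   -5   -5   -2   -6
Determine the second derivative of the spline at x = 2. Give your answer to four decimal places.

-3.2727

With M_i denoting the second derivative at x_i, h_i = 1, 2, 2, and Δ_i = (y_(i+1) − y_i)/h_i = 0, 3/2, -2:
  1·M_0 + 6·M_1 + 2·M_2 = 6(Δ_1 - Δ_0) = 9
  2·M_1 + 8·M_2 + 2·M_3 = 6(Δ_2 - Δ_1) = -21
Natural end conditions: M_0 = M_3 = 0.
Solving the tridiagonal system: M_0 = 0, M_1 = 57/22, M_2 = -36/11, M_3 = 0.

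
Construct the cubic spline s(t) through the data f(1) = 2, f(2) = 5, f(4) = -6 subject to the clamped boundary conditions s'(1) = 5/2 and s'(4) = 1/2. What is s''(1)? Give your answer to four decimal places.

Put m_i = s'' at the i-th knot. Here h = (1, 2) and Δ = (3, -11/2), so the interior equations h_(i-1)·m_(i-1) + 2(h_(i-1)+h_i)·m_i + h_i·m_(i+1) = 6(Δ_i − Δ_(i-1)) read
  1·m_0 + 6·m_1 + 2·m_2 = 6(Δ_1 - Δ_0) = -51
Clamped end conditions give two more equations: 2h_0·m_0 + h_0·m_1 = 6(Δ_0 - s'(1)) = 3 and h_1·m_1 + 2h_1·m_2 = 6(s'(4) - Δ_1) = 36.
Forward elimination and back-substitution give m_0 = 28/3, m_1 = -47/3, m_2 = 101/6.

9.3333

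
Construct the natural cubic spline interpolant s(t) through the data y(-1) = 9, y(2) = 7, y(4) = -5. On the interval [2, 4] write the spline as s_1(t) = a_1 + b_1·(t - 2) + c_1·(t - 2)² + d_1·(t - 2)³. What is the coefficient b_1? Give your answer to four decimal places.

Let σ_i = s''(x_i). Step sizes h_i = 3, 2; slopes of the chords Δ_i = (y_(i+1) - y_i)/h_i = -2/3, -6.
  3·σ_0 + 10·σ_1 + 2·σ_2 = 6(Δ_1 - Δ_0) = -32
Natural end conditions: σ_0 = σ_2 = 0.
Solving the tridiagonal system: σ_0 = 0, σ_1 = -16/5, σ_2 = 0.
On [2, 4], with s_1(t) = a_1 + b_1·(t - 2) + c_1·(t - 2)² + d_1·(t - 2)³: c_1 = σ_1/2 = -8/5, d_1 = (σ_2 - σ_1)/(6h_1) = 4/15, b_1 = Δ_1 - h_1(2σ_1 + σ_2)/6 = -58/15.

-3.8667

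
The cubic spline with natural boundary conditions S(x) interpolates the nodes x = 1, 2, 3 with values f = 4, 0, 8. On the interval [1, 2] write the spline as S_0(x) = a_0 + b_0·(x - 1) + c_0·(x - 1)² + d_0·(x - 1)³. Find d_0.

Put m_i = S'' at the i-th knot. Here h = (1, 1) and Δ = (-4, 8), so the interior equations h_(i-1)·m_(i-1) + 2(h_(i-1)+h_i)·m_i + h_i·m_(i+1) = 6(Δ_i − Δ_(i-1)) read
  1·m_0 + 4·m_1 + 1·m_2 = 6(Δ_1 - Δ_0) = 72
Natural end conditions: m_0 = m_2 = 0.
Hence m_0 = 0, m_1 = 18, m_2 = 0.
On [1, 2], with S_0(x) = a_0 + b_0·(x - 1) + c_0·(x - 1)² + d_0·(x - 1)³: c_0 = m_0/2 = 0, d_0 = (m_1 - m_0)/(6h_0) = 3, b_0 = Δ_0 - h_0(2m_0 + m_1)/6 = -7.

3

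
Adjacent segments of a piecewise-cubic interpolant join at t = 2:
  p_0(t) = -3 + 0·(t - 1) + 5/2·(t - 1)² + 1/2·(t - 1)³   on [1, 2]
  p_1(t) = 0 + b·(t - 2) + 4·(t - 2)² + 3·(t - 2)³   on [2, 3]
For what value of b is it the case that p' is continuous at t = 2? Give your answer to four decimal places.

6.5000

p_0'(t) = 0 + 5·(t - 1) + 3/2·(t - 1)², so p_0'(2) = 13/2. On the right, p_1'(2) = b, so b = 13/2.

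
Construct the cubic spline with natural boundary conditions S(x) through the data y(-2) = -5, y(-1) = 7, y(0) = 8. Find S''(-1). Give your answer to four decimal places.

Write m_i for S''(x_i). With h_i = 1, 1 and divided differences Δ_i = 12, 1, the continuity of S' gives the tridiagonal system
  1·m_0 + 4·m_1 + 1·m_2 = 6(Δ_1 - Δ_0) = -66
Natural end conditions: m_0 = m_2 = 0.
Hence m_0 = 0, m_1 = -33/2, m_2 = 0.

-16.5000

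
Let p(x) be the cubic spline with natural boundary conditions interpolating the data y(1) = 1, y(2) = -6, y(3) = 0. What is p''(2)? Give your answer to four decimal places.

19.5000

Put m_i = p'' at the i-th knot. Here h = (1, 1) and Δ = (-7, 6), so the interior equations h_(i-1)·m_(i-1) + 2(h_(i-1)+h_i)·m_i + h_i·m_(i+1) = 6(Δ_i − Δ_(i-1)) read
  1·m_0 + 4·m_1 + 1·m_2 = 6(Δ_1 - Δ_0) = 78
Natural end conditions: m_0 = m_2 = 0.
Forward elimination and back-substitution give m_0 = 0, m_1 = 39/2, m_2 = 0.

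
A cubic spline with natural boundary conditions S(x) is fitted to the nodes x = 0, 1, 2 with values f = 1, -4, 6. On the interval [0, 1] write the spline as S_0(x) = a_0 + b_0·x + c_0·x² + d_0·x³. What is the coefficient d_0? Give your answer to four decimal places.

Put m_i = S'' at the i-th knot. Here h = (1, 1) and Δ = (-5, 10), so the interior equations h_(i-1)·m_(i-1) + 2(h_(i-1)+h_i)·m_i + h_i·m_(i+1) = 6(Δ_i − Δ_(i-1)) read
  1·m_0 + 4·m_1 + 1·m_2 = 6(Δ_1 - Δ_0) = 90
Natural end conditions: m_0 = m_2 = 0.
Forward elimination and back-substitution give m_0 = 0, m_1 = 45/2, m_2 = 0.
On [0, 1], with S_0(x) = a_0 + b_0·x + c_0·x² + d_0·x³: c_0 = m_0/2 = 0, d_0 = (m_1 - m_0)/(6h_0) = 15/4, b_0 = Δ_0 - h_0(2m_0 + m_1)/6 = -35/4.

3.7500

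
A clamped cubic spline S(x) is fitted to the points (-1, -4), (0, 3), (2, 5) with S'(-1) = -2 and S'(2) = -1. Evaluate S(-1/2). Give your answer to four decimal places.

-1.7917

With M_i denoting the second derivative at x_i, h_i = 1, 2, and Δ_i = (y_(i+1) − y_i)/h_i = 7, 1:
  1·M_0 + 6·M_1 + 2·M_2 = 6(Δ_1 - Δ_0) = -36
Clamped end conditions give two more equations: 2h_0·M_0 + h_0·M_1 = 6(Δ_0 - S'(-1)) = 54 and h_1·M_1 + 2h_1·M_2 = 6(S'(2) - Δ_1) = -12.
Solving the tridiagonal system: M_0 = 100/3, M_1 = -38/3, M_2 = 10/3.
On [-1, 0], S(x) = -4 - 2·(x + 1) + 50/3·(x + 1)² - 23/3·(x + 1)³.
With (x + 1) = 1/2: S(-1/2) = -43/24.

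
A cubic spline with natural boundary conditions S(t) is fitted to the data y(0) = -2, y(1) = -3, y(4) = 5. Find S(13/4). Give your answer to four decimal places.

2.0332

Let m_i = S''(x_i). Step sizes h_i = 1, 3; slopes of the chords Δ_i = (y_(i+1) - y_i)/h_i = -1, 8/3.
  1·m_0 + 8·m_1 + 3·m_2 = 6(Δ_1 - Δ_0) = 22
Natural end conditions: m_0 = m_2 = 0.
Solving the tridiagonal system: m_0 = 0, m_1 = 11/4, m_2 = 0.
On [1, 4], S(t) = -3 - 1/12·(t - 1) + 11/8·(t - 1)² - 11/72·(t - 1)³.
With (t - 1) = 9/4: S(13/4) = 1041/512.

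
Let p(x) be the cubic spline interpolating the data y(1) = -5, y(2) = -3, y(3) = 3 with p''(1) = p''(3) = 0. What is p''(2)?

Let M_i = p''(x_i). Step sizes h_i = 1, 1; slopes of the chords Δ_i = (y_(i+1) - y_i)/h_i = 2, 6.
  1·M_0 + 4·M_1 + 1·M_2 = 6(Δ_1 - Δ_0) = 24
Natural end conditions: M_0 = M_2 = 0.
Solving: M_0 = 0, M_1 = 6, M_2 = 0.

6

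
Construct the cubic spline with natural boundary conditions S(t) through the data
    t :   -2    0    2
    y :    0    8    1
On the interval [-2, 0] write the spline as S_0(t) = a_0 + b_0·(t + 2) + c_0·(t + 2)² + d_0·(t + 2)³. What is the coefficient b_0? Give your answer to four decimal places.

With M_i denoting the second derivative at x_i, h_i = 2, 2, and Δ_i = (y_(i+1) − y_i)/h_i = 4, -7/2:
  2·M_0 + 8·M_1 + 2·M_2 = 6(Δ_1 - Δ_0) = -45
Natural end conditions: M_0 = M_2 = 0.
Solving: M_0 = 0, M_1 = -45/8, M_2 = 0.
On [-2, 0], with S_0(t) = a_0 + b_0·(t + 2) + c_0·(t + 2)² + d_0·(t + 2)³: c_0 = M_0/2 = 0, d_0 = (M_1 - M_0)/(6h_0) = -15/32, b_0 = Δ_0 - h_0(2M_0 + M_1)/6 = 47/8.

5.8750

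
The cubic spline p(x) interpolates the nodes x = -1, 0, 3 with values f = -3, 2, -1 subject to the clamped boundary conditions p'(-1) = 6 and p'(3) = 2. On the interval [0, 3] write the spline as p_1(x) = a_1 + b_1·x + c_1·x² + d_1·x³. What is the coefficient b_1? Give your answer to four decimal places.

With m_i denoting the second derivative at x_i, h_i = 1, 3, and Δ_i = (y_(i+1) − y_i)/h_i = 5, -1:
  1·m_0 + 8·m_1 + 3·m_2 = 6(Δ_1 - Δ_0) = -36
Clamped end conditions give two more equations: 2h_0·m_0 + h_0·m_1 = 6(Δ_0 - p'(-1)) = -6 and h_1·m_1 + 2h_1·m_2 = 6(p'(3) - Δ_1) = 18.
Forward elimination and back-substitution give m_0 = 1/2, m_1 = -7, m_2 = 13/2.
On [0, 3], with p_1(x) = a_1 + b_1·x + c_1·x² + d_1·x³: c_1 = m_1/2 = -7/2, d_1 = (m_2 - m_1)/(6h_1) = 3/4, b_1 = Δ_1 - h_1(2m_1 + m_2)/6 = 11/4.

2.7500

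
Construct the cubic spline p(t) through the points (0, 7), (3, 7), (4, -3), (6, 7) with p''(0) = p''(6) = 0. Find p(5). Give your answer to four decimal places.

Put m_i = p'' at the i-th knot. Here h = (3, 1, 2) and Δ = (0, -10, 5), so the interior equations h_(i-1)·m_(i-1) + 2(h_(i-1)+h_i)·m_i + h_i·m_(i+1) = 6(Δ_i − Δ_(i-1)) read
  3·m_0 + 8·m_1 + 1·m_2 = 6(Δ_1 - Δ_0) = -60
  1·m_1 + 6·m_2 + 2·m_3 = 6(Δ_2 - Δ_1) = 90
Natural end conditions: m_0 = m_3 = 0.
Solving: m_0 = 0, m_1 = -450/47, m_2 = 780/47, m_3 = 0.
On [4, 6], p(t) = -3 - 285/47·(t - 4) + 390/47·(t - 4)² - 65/47·(t - 4)³.
With (t - 4) = 1: p(5) = -101/47.

-2.1489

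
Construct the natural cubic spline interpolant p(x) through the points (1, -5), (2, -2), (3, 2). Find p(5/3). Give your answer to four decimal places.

-3.0926

With σ_i denoting the second derivative at x_i, h_i = 1, 1, and Δ_i = (y_(i+1) − y_i)/h_i = 3, 4:
  1·σ_0 + 4·σ_1 + 1·σ_2 = 6(Δ_1 - Δ_0) = 6
Natural end conditions: σ_0 = σ_2 = 0.
Solving the tridiagonal system: σ_0 = 0, σ_1 = 3/2, σ_2 = 0.
On [1, 2], p(x) = -5 + 11/4·(x - 1) + 0·(x - 1)² + 1/4·(x - 1)³.
With (x - 1) = 2/3: p(5/3) = -167/54.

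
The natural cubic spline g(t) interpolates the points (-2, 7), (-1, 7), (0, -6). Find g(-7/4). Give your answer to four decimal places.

7.7617

Put M_i = g'' at the i-th knot. Here h = (1, 1) and Δ = (0, -13), so the interior equations h_(i-1)·M_(i-1) + 2(h_(i-1)+h_i)·M_i + h_i·M_(i+1) = 6(Δ_i − Δ_(i-1)) read
  1·M_0 + 4·M_1 + 1·M_2 = 6(Δ_1 - Δ_0) = -78
Natural end conditions: M_0 = M_2 = 0.
Solving: M_0 = 0, M_1 = -39/2, M_2 = 0.
On [-2, -1], g(t) = 7 + 13/4·(t + 2) + 0·(t + 2)² - 13/4·(t + 2)³.
With (t + 2) = 1/4: g(-7/4) = 1987/256.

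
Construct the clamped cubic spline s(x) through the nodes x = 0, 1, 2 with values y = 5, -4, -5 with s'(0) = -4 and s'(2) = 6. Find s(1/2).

1

Put M_i = s'' at the i-th knot. Here h = (1, 1) and Δ = (-9, -1), so the interior equations h_(i-1)·M_(i-1) + 2(h_(i-1)+h_i)·M_i + h_i·M_(i+1) = 6(Δ_i − Δ_(i-1)) read
  1·M_0 + 4·M_1 + 1·M_2 = 6(Δ_1 - Δ_0) = 48
Clamped end conditions give two more equations: 2h_0·M_0 + h_0·M_1 = 6(Δ_0 - s'(0)) = -30 and h_1·M_1 + 2h_1·M_2 = 6(s'(2) - Δ_1) = 42.
Forward elimination and back-substitution give M_0 = -22, M_1 = 14, M_2 = 14.
On [0, 1], s(x) = 5 - 4·x - 11·x² + 6·x³.
With x = 1/2: s(1/2) = 1.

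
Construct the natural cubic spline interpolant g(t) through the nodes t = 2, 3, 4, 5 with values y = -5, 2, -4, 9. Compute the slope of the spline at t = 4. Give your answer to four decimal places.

1.1333

Put σ_i = g'' at the i-th knot. Here h = (1, 1, 1) and Δ = (7, -6, 13), so the interior equations h_(i-1)·σ_(i-1) + 2(h_(i-1)+h_i)·σ_i + h_i·σ_(i+1) = 6(Δ_i − Δ_(i-1)) read
  1·σ_0 + 4·σ_1 + 1·σ_2 = 6(Δ_1 - Δ_0) = -78
  1·σ_1 + 4·σ_2 + 1·σ_3 = 6(Δ_2 - Δ_1) = 114
Natural end conditions: σ_0 = σ_3 = 0.
Solving: σ_0 = 0, σ_1 = -142/5, σ_2 = 178/5, σ_3 = 0.
On [4, 5], g'(t) = b_2 + 2c_2·(t - 4) + 3d_2·(t - 4)² with b_2 = Δ_2 - h_2(2σ_2 + σ_3)/6 = 17/15, c_2 = σ_2/2 = 89/5, d_2 = (σ_3 - σ_2)/(6h_2) = -89/15. So g'(4) = 17/15.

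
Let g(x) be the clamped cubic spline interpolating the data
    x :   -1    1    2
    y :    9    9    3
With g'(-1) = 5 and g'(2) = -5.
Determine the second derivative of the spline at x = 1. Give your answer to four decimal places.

Put σ_i = g'' at the i-th knot. Here h = (2, 1) and Δ = (0, -6), so the interior equations h_(i-1)·σ_(i-1) + 2(h_(i-1)+h_i)·σ_i + h_i·σ_(i+1) = 6(Δ_i − Δ_(i-1)) read
  2·σ_0 + 6·σ_1 + 1·σ_2 = 6(Δ_1 - Δ_0) = -36
Clamped end conditions give two more equations: 2h_0·σ_0 + h_0·σ_1 = 6(Δ_0 - g'(-1)) = -30 and h_1·σ_1 + 2h_1·σ_2 = 6(g'(2) - Δ_1) = 6.
Solving: σ_0 = -29/6, σ_1 = -16/3, σ_2 = 17/3.

-5.3333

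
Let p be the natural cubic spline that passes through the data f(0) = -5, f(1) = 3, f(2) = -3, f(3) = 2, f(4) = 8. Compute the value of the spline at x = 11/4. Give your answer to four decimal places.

With M_i denoting the second derivative at x_i, h_i = 1, 1, 1, 1, and Δ_i = (y_(i+1) − y_i)/h_i = 8, -6, 5, 6:
  1·M_0 + 4·M_1 + 1·M_2 = 6(Δ_1 - Δ_0) = -84
  1·M_1 + 4·M_2 + 1·M_3 = 6(Δ_2 - Δ_1) = 66
  1·M_2 + 4·M_3 + 1·M_4 = 6(Δ_3 - Δ_2) = 6
Natural end conditions: M_0 = M_4 = 0.
Hence M_0 = 0, M_1 = -759/28, M_2 = 171/7, M_3 = -129/28, M_4 = 0.
On [2, 3], p(x) = -3 - 19/8·(x - 2) + 171/14·(x - 2)² - 271/56·(x - 2)³.
With (x - 2) = 3/4: p(11/4) = 171/3584.

0.0477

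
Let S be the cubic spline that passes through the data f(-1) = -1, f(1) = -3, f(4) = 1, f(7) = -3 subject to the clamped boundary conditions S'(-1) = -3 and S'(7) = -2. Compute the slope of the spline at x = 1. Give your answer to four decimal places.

With M_i denoting the second derivative at x_i, h_i = 2, 3, 3, and Δ_i = (y_(i+1) − y_i)/h_i = -1, 4/3, -4/3:
  2·M_0 + 10·M_1 + 3·M_2 = 6(Δ_1 - Δ_0) = 14
  3·M_1 + 12·M_2 + 3·M_3 = 6(Δ_2 - Δ_1) = -16
Clamped end conditions give two more equations: 2h_0·M_0 + h_0·M_1 = 6(Δ_0 - S'(-1)) = 12 and h_2·M_2 + 2h_2·M_3 = 6(S'(7) - Δ_2) = -4.
Hence M_0 = 43/19, M_1 = 28/19, M_2 = -100/57, M_3 = 4/19.
On [1, 4], S'(x) = b_1 + 2c_1·(x - 1) + 3d_1·(x - 1)² with b_1 = Δ_1 - h_1(2M_1 + M_2)/6 = 14/19, c_1 = M_1/2 = 14/19, d_1 = (M_2 - M_1)/(6h_1) = -92/513. So S'(1) = 14/19.

0.7368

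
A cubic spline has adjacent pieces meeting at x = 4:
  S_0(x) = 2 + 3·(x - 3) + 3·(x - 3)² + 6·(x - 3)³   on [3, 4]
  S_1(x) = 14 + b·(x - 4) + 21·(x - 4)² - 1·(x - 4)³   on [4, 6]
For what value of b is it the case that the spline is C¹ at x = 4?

27

S_0'(x) = 3 + 6·(x - 3) + 18·(x - 3)², so S_0'(4) = 27. On the right, S_1'(4) = b, so b = 27.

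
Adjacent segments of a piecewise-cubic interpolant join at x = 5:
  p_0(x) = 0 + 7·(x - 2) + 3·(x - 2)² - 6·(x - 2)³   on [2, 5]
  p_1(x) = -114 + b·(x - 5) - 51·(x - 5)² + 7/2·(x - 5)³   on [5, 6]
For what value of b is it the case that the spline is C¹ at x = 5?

p_0'(x) = 7 + 6·(x - 2) - 18·(x - 2)², so p_0'(5) = -137. On the right, p_1'(5) = b, so b = -137.

-137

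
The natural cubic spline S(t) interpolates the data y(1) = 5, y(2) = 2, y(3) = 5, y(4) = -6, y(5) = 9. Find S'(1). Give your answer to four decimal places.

Let M_i = S''(x_i). Step sizes h_i = 1, 1, 1, 1; slopes of the chords Δ_i = (y_(i+1) - y_i)/h_i = -3, 3, -11, 15.
  1·M_0 + 4·M_1 + 1·M_2 = 6(Δ_1 - Δ_0) = 36
  1·M_1 + 4·M_2 + 1·M_3 = 6(Δ_2 - Δ_1) = -84
  1·M_2 + 4·M_3 + 1·M_4 = 6(Δ_3 - Δ_2) = 156
Natural end conditions: M_0 = M_4 = 0.
Solving: M_0 = 0, M_1 = 129/7, M_2 = -264/7, M_3 = 339/7, M_4 = 0.
On [1, 2], S'(t) = b_0 + 2c_0·(t - 1) + 3d_0·(t - 1)² with b_0 = Δ_0 - h_0(2M_0 + M_1)/6 = -85/14, c_0 = M_0/2 = 0, d_0 = (M_1 - M_0)/(6h_0) = 43/14. So S'(1) = -85/14.

-6.0714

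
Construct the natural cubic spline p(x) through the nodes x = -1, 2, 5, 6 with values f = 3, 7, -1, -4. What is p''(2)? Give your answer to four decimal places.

Put M_i = p'' at the i-th knot. Here h = (3, 3, 1) and Δ = (4/3, -8/3, -3), so the interior equations h_(i-1)·M_(i-1) + 2(h_(i-1)+h_i)·M_i + h_i·M_(i+1) = 6(Δ_i − Δ_(i-1)) read
  3·M_0 + 12·M_1 + 3·M_2 = 6(Δ_1 - Δ_0) = -24
  3·M_1 + 8·M_2 + 1·M_3 = 6(Δ_2 - Δ_1) = -2
Natural end conditions: M_0 = M_3 = 0.
Solving: M_0 = 0, M_1 = -62/29, M_2 = 16/29, M_3 = 0.

-2.1379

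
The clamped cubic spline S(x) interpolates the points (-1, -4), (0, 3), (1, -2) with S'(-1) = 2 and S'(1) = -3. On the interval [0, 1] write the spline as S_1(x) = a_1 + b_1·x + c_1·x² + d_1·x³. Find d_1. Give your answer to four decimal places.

Write M_i for S''(x_i). With h_i = 1, 1 and divided differences Δ_i = 7, -5, the continuity of S' gives the tridiagonal system
  1·M_0 + 4·M_1 + 1·M_2 = 6(Δ_1 - Δ_0) = -72
Clamped end conditions give two more equations: 2h_0·M_0 + h_0·M_1 = 6(Δ_0 - S'(-1)) = 30 and h_1·M_1 + 2h_1·M_2 = 6(S'(1) - Δ_1) = 12.
Forward elimination and back-substitution give M_0 = 61/2, M_1 = -31, M_2 = 43/2.
On [0, 1], with S_1(x) = a_1 + b_1·x + c_1·x² + d_1·x³: c_1 = M_1/2 = -31/2, d_1 = (M_2 - M_1)/(6h_1) = 35/4, b_1 = Δ_1 - h_1(2M_1 + M_2)/6 = 7/4.

8.7500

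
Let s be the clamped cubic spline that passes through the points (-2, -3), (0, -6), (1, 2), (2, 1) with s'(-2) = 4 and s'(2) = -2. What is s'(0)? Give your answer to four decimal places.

Write m_i for s''(x_i). With h_i = 2, 1, 1 and divided differences Δ_i = -3/2, 8, -1, the continuity of s' gives the tridiagonal system
  2·m_0 + 6·m_1 + 1·m_2 = 6(Δ_1 - Δ_0) = 57
  1·m_1 + 4·m_2 + 1·m_3 = 6(Δ_2 - Δ_1) = -54
Clamped end conditions give two more equations: 2h_0·m_0 + h_0·m_1 = 6(Δ_0 - s'(-2)) = -33 and h_2·m_2 + 2h_2·m_3 = 6(s'(2) - Δ_2) = -6.
Solving the tridiagonal system: m_0 = -387/22, m_1 = 411/22, m_2 = -219/11, m_3 = 153/22.
On [0, 1], s'(x) = b_1 + 2c_1·x + 3d_1·x² with b_1 = Δ_1 - h_1(2m_1 + m_2)/6 = 56/11, c_1 = m_1/2 = 411/44, d_1 = (m_2 - m_1)/(6h_1) = -283/44. So s'(0) = 56/11.

5.0909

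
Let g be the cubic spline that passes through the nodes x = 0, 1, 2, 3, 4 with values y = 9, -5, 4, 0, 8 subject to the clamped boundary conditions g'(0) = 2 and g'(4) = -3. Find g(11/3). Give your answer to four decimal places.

6.5661

With σ_i denoting the second derivative at x_i, h_i = 1, 1, 1, 1, and Δ_i = (y_(i+1) − y_i)/h_i = -14, 9, -4, 8:
  1·σ_0 + 4·σ_1 + 1·σ_2 = 6(Δ_1 - Δ_0) = 138
  1·σ_1 + 4·σ_2 + 1·σ_3 = 6(Δ_2 - Δ_1) = -78
  1·σ_2 + 4·σ_3 + 1·σ_4 = 6(Δ_3 - Δ_2) = 72
Clamped end conditions give two more equations: 2h_0·σ_0 + h_0·σ_1 = 6(Δ_0 - g'(0)) = -96 and h_3·σ_3 + 2h_3·σ_4 = 6(g'(4) - Δ_3) = -66.
Forward elimination and back-substitution give σ_0 = -569/7, σ_1 = 466/7, σ_2 = -47, σ_3 = 304/7, σ_4 = -383/7.
On [3, 4], g(x) = 0 + 37/14·(x - 3) + 152/7·(x - 3)² - 229/14·(x - 3)³.
With (x - 3) = 2/3: g(11/3) = 1241/189.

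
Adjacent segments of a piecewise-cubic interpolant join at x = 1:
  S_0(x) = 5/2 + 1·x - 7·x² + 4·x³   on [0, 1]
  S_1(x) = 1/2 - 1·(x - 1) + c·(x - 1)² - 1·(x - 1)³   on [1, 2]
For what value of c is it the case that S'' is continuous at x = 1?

5

S_0''(x) = -14 + 24·x, so S_0''(1) = 10. On the right, S_1''(1) = 2c, so c = 5.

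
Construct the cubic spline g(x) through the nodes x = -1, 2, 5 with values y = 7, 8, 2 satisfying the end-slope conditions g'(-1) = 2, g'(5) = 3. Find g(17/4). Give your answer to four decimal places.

With σ_i denoting the second derivative at x_i, h_i = 3, 3, and Δ_i = (y_(i+1) − y_i)/h_i = 1/3, -2:
  3·σ_0 + 12·σ_1 + 3·σ_2 = 6(Δ_1 - Δ_0) = -14
Clamped end conditions give two more equations: 2h_0·σ_0 + h_0·σ_1 = 6(Δ_0 - g'(-1)) = -10 and h_1·σ_1 + 2h_1·σ_2 = 6(g'(5) - Δ_1) = 30.
Solving: σ_0 = -1/3, σ_1 = -8/3, σ_2 = 19/3.
On [2, 5], g(x) = 8 - 5/2·(x - 2) - 4/3·(x - 2)² + 1/2·(x - 2)³.
With (x - 2) = 9/4: g(17/4) = 169/128.

1.3203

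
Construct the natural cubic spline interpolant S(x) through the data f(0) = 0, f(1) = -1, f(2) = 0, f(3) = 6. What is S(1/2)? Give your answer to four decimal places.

-0.5750

Put M_i = S'' at the i-th knot. Here h = (1, 1, 1) and Δ = (-1, 1, 6), so the interior equations h_(i-1)·M_(i-1) + 2(h_(i-1)+h_i)·M_i + h_i·M_(i+1) = 6(Δ_i − Δ_(i-1)) read
  1·M_0 + 4·M_1 + 1·M_2 = 6(Δ_1 - Δ_0) = 12
  1·M_1 + 4·M_2 + 1·M_3 = 6(Δ_2 - Δ_1) = 30
Natural end conditions: M_0 = M_3 = 0.
Hence M_0 = 0, M_1 = 6/5, M_2 = 36/5, M_3 = 0.
On [0, 1], S(x) = 0 - 6/5·x + 0·x² + 1/5·x³.
With x = 1/2: S(1/2) = -23/40.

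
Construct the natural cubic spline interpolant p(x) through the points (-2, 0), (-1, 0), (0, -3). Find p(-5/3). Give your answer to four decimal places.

Write σ_i for p''(x_i). With h_i = 1, 1 and divided differences Δ_i = 0, -3, the continuity of p' gives the tridiagonal system
  1·σ_0 + 4·σ_1 + 1·σ_2 = 6(Δ_1 - Δ_0) = -18
Natural end conditions: σ_0 = σ_2 = 0.
Solving the tridiagonal system: σ_0 = 0, σ_1 = -9/2, σ_2 = 0.
On [-2, -1], p(x) = 0 + 3/4·(x + 2) + 0·(x + 2)² - 3/4·(x + 2)³.
With (x + 2) = 1/3: p(-5/3) = 2/9.

0.2222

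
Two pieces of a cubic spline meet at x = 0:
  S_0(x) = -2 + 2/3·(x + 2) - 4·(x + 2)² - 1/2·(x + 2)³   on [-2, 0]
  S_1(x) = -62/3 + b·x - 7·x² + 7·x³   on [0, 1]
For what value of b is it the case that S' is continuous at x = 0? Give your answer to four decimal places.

-21.3333

S_0'(x) = 2/3 - 8·(x + 2) - 3/2·(x + 2)², so S_0'(0) = -64/3. On the right, S_1'(0) = b, so b = -64/3.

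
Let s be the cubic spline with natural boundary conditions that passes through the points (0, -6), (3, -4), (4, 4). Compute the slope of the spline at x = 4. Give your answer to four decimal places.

8.9167

Put M_i = s'' at the i-th knot. Here h = (3, 1) and Δ = (2/3, 8), so the interior equations h_(i-1)·M_(i-1) + 2(h_(i-1)+h_i)·M_i + h_i·M_(i+1) = 6(Δ_i − Δ_(i-1)) read
  3·M_0 + 8·M_1 + 1·M_2 = 6(Δ_1 - Δ_0) = 44
Natural end conditions: M_0 = M_2 = 0.
Solving the tridiagonal system: M_0 = 0, M_1 = 11/2, M_2 = 0.
On [3, 4], s'(x) = b_1 + 2c_1·(x - 3) + 3d_1·(x - 3)² with b_1 = Δ_1 - h_1(2M_1 + M_2)/6 = 37/6, c_1 = M_1/2 = 11/4, d_1 = (M_2 - M_1)/(6h_1) = -11/12. So s'(4) = 107/12.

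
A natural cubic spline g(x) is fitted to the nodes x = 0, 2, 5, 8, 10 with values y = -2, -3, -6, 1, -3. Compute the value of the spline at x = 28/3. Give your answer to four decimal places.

Let M_i = g''(x_i). Step sizes h_i = 2, 3, 3, 2; slopes of the chords Δ_i = (y_(i+1) - y_i)/h_i = -1/2, -1, 7/3, -2.
  2·M_0 + 10·M_1 + 3·M_2 = 6(Δ_1 - Δ_0) = -3
  3·M_1 + 12·M_2 + 3·M_3 = 6(Δ_2 - Δ_1) = 20
  3·M_2 + 10·M_3 + 2·M_4 = 6(Δ_3 - Δ_2) = -26
Natural end conditions: M_0 = M_4 = 0.
Forward elimination and back-substitution give M_0 = 0, M_1 = -389/340, M_2 = 287/102, M_3 = -1171/340, M_4 = 0.
On [8, 10], g(x) = 1 + 151/510·(x - 8) - 1171/680·(x - 8)² + 1171/4080·(x - 8)³.
With (x - 8) = 4/3: g(28/3) = -6791/6885.

-0.9863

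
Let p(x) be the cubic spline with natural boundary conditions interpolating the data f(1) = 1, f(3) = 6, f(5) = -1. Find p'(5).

-5

Put σ_i = p'' at the i-th knot. Here h = (2, 2) and Δ = (5/2, -7/2), so the interior equations h_(i-1)·σ_(i-1) + 2(h_(i-1)+h_i)·σ_i + h_i·σ_(i+1) = 6(Δ_i − Δ_(i-1)) read
  2·σ_0 + 8·σ_1 + 2·σ_2 = 6(Δ_1 - Δ_0) = -36
Natural end conditions: σ_0 = σ_2 = 0.
Solving the tridiagonal system: σ_0 = 0, σ_1 = -9/2, σ_2 = 0.
On [3, 5], p'(x) = b_1 + 2c_1·(x - 3) + 3d_1·(x - 3)² with b_1 = Δ_1 - h_1(2σ_1 + σ_2)/6 = -1/2, c_1 = σ_1/2 = -9/4, d_1 = (σ_2 - σ_1)/(6h_1) = 3/8. So p'(5) = -5.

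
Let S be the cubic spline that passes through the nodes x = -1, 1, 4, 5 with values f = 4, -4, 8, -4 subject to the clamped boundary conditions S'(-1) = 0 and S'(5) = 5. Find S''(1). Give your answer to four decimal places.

Put m_i = S'' at the i-th knot. Here h = (2, 3, 1) and Δ = (-4, 4, -12), so the interior equations h_(i-1)·m_(i-1) + 2(h_(i-1)+h_i)·m_i + h_i·m_(i+1) = 6(Δ_i − Δ_(i-1)) read
  2·m_0 + 10·m_1 + 3·m_2 = 6(Δ_1 - Δ_0) = 48
  3·m_1 + 8·m_2 + 1·m_3 = 6(Δ_2 - Δ_1) = -96
Clamped end conditions give two more equations: 2h_0·m_0 + h_0·m_1 = 6(Δ_0 - S'(-1)) = -24 and h_2·m_2 + 2h_2·m_3 = 6(S'(5) - Δ_2) = 102.
Hence m_0 = -177/13, m_1 = 198/13, m_2 = -334/13, m_3 = 830/13.

15.2308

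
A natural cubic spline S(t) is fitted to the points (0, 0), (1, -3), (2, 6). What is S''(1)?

18

With M_i denoting the second derivative at x_i, h_i = 1, 1, and Δ_i = (y_(i+1) − y_i)/h_i = -3, 9:
  1·M_0 + 4·M_1 + 1·M_2 = 6(Δ_1 - Δ_0) = 72
Natural end conditions: M_0 = M_2 = 0.
Hence M_0 = 0, M_1 = 18, M_2 = 0.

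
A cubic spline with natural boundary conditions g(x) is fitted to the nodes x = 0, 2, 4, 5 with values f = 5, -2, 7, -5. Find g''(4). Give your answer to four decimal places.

-20.1818

With M_i denoting the second derivative at x_i, h_i = 2, 2, 1, and Δ_i = (y_(i+1) − y_i)/h_i = -7/2, 9/2, -12:
  2·M_0 + 8·M_1 + 2·M_2 = 6(Δ_1 - Δ_0) = 48
  2·M_1 + 6·M_2 + 1·M_3 = 6(Δ_2 - Δ_1) = -99
Natural end conditions: M_0 = M_3 = 0.
Solving the tridiagonal system: M_0 = 0, M_1 = 243/22, M_2 = -222/11, M_3 = 0.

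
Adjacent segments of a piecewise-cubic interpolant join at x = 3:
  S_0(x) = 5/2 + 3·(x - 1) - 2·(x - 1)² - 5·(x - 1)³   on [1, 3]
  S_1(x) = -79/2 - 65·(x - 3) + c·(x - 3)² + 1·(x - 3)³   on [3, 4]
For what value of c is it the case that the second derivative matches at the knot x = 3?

-32

S_0''(x) = -4 - 30·(x - 1), so S_0''(3) = -64. On the right, S_1''(3) = 2c, so c = -32.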